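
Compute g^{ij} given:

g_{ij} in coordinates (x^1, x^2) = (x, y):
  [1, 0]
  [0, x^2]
The metric is diagonal, so g^{ij} is diagonal with entries 1/g_{ii}: diag(1, 1/(x^2)).
g^{ij}:
  [1, 0]
  [0, 1/x^2]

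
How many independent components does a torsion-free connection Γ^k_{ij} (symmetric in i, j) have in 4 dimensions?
Γ^k_{ij} has n choices for the upper index and n(n+1)/2 independent symmetric lower index pairs.
Total = 4 × 4×5/2 = 4 × 10 = 40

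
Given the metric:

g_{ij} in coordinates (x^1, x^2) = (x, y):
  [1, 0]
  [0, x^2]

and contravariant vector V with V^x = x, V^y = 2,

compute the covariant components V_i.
V_i = g_{ij} V^j:
V_x = (1)(x) + (0)(2) = x
V_y = (0)(x) + (x^2)(2) = 2*x^2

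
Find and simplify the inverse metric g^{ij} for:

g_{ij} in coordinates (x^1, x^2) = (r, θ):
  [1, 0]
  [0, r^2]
The metric is diagonal, so g^{ij} is diagonal with entries 1/g_{ii}: diag(1, 1/(r^2)).
g^{ij}:
  [1, 0]
  [0, 1/r^2]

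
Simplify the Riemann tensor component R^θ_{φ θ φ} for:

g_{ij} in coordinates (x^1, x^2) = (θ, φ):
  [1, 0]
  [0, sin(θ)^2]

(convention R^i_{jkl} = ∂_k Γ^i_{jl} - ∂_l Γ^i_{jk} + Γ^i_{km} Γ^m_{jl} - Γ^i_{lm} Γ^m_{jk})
Non-zero Christoffel symbols (Γ^k_{ij} = Γ^k_{ji}):
Γ^θ_{φ φ} = -sin(2*θ)/2
Γ^φ_{θ φ} = 1/tan(θ)
R^θ_{φ θ φ} = ∂_θ Γ^θ_{φ φ} - ∂_φ Γ^θ_{φ θ} + Γ^θ_{θ m} Γ^m_{φ φ} - Γ^θ_{φ m} Γ^m_{φ θ}
  = (-cos(2*θ)) - (0) + (0) - (-cos(θ)^2) = sin(θ)^2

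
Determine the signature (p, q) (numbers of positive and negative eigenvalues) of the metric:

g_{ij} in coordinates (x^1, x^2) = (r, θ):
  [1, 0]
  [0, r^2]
The metric is diagonal, so its eigenvalues are the diagonal entries: 1, r^2 (at a generic point, where coordinate-dependent entries are positive).
2 positive, 0 negative.
(2, 0) - Riemannian (positive definite)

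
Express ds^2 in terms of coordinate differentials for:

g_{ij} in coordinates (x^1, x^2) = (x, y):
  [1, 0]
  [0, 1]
ds^2 = g_{ij} dx^i dx^j; only the non-zero components contribute.
ds^2 = dx^2 + dy^2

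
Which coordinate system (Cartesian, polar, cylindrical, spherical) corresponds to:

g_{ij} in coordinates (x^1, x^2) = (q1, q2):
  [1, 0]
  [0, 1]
All components are constant and the metric is the identity, i.e. orthonormal rectilinear coordinates.
Cartesian (2D) coordinates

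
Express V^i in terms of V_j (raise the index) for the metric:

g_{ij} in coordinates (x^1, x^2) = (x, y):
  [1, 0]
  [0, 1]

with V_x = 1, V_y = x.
Inverse metric (diagonal): g^{xx} = 1, g^{yy} = 1
V^i = g^{ij} V_j:
V^x = (1)(1) + (0)(x) = 1
V^y = (0)(1) + (1)(x) = x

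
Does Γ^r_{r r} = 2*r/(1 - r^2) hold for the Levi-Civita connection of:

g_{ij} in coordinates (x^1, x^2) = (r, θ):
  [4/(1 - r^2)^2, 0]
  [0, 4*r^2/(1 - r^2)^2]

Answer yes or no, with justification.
Γ^r_{r r} = (1/2) g^{rr} (∂_r g_{rr} + ∂_r g_{rr} - ∂_r g_{rr}) = (1/2)((1 - r^2)^2/4)((16*r/(1 - r^2)^3) + (16*r/(1 - r^2)^3) - (16*r/(1 - r^2)^3)) = 2*r/(1 - r^2)
This equals the proposed value 2*r/(1 - r^2).
Yes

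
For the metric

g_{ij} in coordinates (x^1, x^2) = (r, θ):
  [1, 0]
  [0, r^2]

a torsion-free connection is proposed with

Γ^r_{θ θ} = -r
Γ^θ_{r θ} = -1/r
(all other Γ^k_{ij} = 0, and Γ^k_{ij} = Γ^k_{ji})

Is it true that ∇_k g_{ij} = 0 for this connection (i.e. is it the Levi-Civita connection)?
Using ∇_k g_{ij} = ∂_k g_{ij} - Γ^m_{ki} g_{mj} - Γ^m_{kj} g_{im}:
∇_θ g_{rθ} = (0) - (-r) - (-r) = 2*r ≠ 0
So the connection is not metric compatible (it is not the Levi-Civita connection).
No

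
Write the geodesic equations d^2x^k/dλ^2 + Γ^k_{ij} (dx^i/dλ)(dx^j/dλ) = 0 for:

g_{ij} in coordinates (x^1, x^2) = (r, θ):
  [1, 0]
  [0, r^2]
Geodesic equation: d^2x^k/dλ^2 + Γ^k_{ij} (dx^i/dλ)(dx^j/dλ) = 0.
Non-zero Christoffel symbols:
Γ^r_{θ θ} = -r
Γ^θ_{r θ} = 1/r
Substituting (the symmetric pair Γ^k_{ij}, Γ^k_{ji} combines into a factor 2):
d^2r/dλ^2 - r (dθ/dλ)^2 = 0
d^2θ/dλ^2 + (2/r) (dr/dλ)(dθ/dλ) = 0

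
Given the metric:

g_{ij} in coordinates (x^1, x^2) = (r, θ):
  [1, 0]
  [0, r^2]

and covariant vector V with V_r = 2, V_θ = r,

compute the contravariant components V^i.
Inverse metric (diagonal): g^{rr} = 1, g^{θθ} = 1/r^2
V^i = g^{ij} V_j:
V^r = (1)(2) + (0)(r) = 2
V^θ = (0)(2) + (1/r^2)(r) = 1/r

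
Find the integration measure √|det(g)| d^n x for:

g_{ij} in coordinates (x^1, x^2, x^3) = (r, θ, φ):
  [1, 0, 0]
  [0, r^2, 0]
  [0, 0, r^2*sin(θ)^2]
det(g) = r^4*sin(θ)^2
√|det(g)| = r^2*sin(θ) (taking 0 < θ < π so that |sin(θ)| = sin(θ))
Volume element: dV = r^2*sin(θ) dr dθ dφ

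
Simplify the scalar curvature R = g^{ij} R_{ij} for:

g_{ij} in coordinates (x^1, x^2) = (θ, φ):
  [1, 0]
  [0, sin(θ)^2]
Non-zero Christoffel symbols (Γ^k_{ij} = Γ^k_{ji}):
Γ^θ_{φ φ} = -sin(2*θ)/2
Γ^φ_{θ φ} = 1/tan(θ)
Ricci tensor (R_{ij} = R^k_{ikj}): R_{θθ} = 1, R_{θφ} = 0, R_{φφ} = sin(θ)^2
Inverse metric: g^{θθ} = 1, g^{φφ} = 1/sin(θ)^2
R = g^{ij} R_{ij} = (1)(1) + (1/sin(θ)^2)(sin(θ)^2) = 2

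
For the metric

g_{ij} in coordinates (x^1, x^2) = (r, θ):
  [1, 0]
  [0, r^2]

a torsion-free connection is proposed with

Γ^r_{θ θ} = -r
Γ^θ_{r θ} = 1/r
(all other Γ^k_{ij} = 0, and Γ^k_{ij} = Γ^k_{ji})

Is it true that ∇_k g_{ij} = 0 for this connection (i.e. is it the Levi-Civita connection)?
Using ∇_k g_{ij} = ∂_k g_{ij} - Γ^m_{ki} g_{mj} - Γ^m_{kj} g_{im}:
e.g. ∇_r g_{θθ} = (2*r) - (r) - (r) = 0
Every component ∇_k g_{ij} vanishes: the connection is metric compatible.
Yes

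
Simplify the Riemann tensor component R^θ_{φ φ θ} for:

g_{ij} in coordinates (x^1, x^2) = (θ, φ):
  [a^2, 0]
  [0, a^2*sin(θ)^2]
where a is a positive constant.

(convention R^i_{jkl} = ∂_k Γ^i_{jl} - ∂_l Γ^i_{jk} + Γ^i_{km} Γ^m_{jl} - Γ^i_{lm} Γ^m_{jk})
Non-zero Christoffel symbols (Γ^k_{ij} = Γ^k_{ji}):
Γ^θ_{φ φ} = -sin(2*θ)/2
Γ^φ_{θ φ} = 1/tan(θ)
R^θ_{φ φ θ} = ∂_φ Γ^θ_{φ θ} - ∂_θ Γ^θ_{φ φ} + Γ^θ_{φ m} Γ^m_{φ θ} - Γ^θ_{θ m} Γ^m_{φ φ}
  = (0) - (-cos(2*θ)) + (-cos(θ)^2) - (0) = -sin(θ)^2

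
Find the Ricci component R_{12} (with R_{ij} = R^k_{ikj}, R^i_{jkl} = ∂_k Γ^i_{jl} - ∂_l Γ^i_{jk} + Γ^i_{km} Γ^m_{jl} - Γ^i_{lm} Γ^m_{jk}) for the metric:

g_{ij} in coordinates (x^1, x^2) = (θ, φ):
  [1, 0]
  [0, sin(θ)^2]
Non-zero Christoffel symbols (Γ^k_{ij} = Γ^k_{ji}):
Γ^θ_{φ φ} = -sin(2*θ)/2
Γ^φ_{θ φ} = 1/tan(θ)
R^θ_{θ θ φ} = 0 (a repeated index in an antisymmetric pair)
R^φ_{θ φ φ} = 0 (a repeated index in an antisymmetric pair)
R_{θφ} = R^θ_{θ θ φ} + R^φ_{θ φ φ} = (0) + (0) = 0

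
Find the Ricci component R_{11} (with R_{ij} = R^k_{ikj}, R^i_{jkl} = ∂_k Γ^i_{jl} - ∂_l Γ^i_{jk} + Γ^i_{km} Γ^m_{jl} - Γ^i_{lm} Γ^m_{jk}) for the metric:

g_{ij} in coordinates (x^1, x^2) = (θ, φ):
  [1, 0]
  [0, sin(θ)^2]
Non-zero Christoffel symbols (Γ^k_{ij} = Γ^k_{ji}):
Γ^θ_{φ φ} = -sin(2*θ)/2
Γ^φ_{θ φ} = 1/tan(θ)
R^θ_{θ θ θ} = 0 (a repeated index in an antisymmetric pair)
R^φ_{θ φ θ} = ∂_φ Γ^φ_{θ θ} - ∂_θ Γ^φ_{θ φ} + Γ^φ_{φ m} Γ^m_{θ θ} - Γ^φ_{θ m} Γ^m_{θ φ}
  = (0) - (-1/sin(θ)^2) + (0) - (1/tan(θ)^2) = 1
R_{θθ} = R^θ_{θ θ θ} + R^φ_{θ φ θ} = (0) + (1) = 1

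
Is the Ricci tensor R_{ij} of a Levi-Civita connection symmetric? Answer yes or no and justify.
R_{ij} = R^k_{ikj}; the pair symmetry R_{kilj} = R_{ljki} gives R_{ij} = R_{ji}.
Yes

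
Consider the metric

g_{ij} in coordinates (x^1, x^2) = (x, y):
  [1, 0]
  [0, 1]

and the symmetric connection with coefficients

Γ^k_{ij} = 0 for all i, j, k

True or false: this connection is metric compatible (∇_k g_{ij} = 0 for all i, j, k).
Using ∇_k g_{ij} = ∂_k g_{ij} - Γ^m_{ki} g_{mj} - Γ^m_{kj} g_{im}:
e.g. ∇_y g_{yy} = (0) - (0) - (0) = 0
Every component ∇_k g_{ij} vanishes: the connection is metric compatible.
True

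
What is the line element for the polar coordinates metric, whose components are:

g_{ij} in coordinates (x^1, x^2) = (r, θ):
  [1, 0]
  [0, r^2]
ds^2 = g_{ij} dx^i dx^j; only the non-zero components contribute.
ds^2 = dr^2 + r^2 dθ^2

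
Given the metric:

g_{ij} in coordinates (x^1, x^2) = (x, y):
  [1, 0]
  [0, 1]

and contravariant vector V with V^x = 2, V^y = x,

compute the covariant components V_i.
V_i = g_{ij} V^j:
V_x = (1)(2) + (0)(x) = 2
V_y = (0)(2) + (1)(x) = x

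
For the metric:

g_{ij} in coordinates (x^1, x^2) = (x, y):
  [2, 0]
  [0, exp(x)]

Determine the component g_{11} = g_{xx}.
With x^1 = x, x^2 = y, g_{11} = g_{xx} is the row-1, column-1 entry of the matrix.
g_{11} = 2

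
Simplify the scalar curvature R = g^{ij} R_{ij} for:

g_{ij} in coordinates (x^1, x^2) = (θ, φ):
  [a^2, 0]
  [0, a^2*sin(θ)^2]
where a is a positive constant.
Non-zero Christoffel symbols (Γ^k_{ij} = Γ^k_{ji}):
Γ^θ_{φ φ} = -sin(2*θ)/2
Γ^φ_{θ φ} = 1/tan(θ)
Ricci tensor (R_{ij} = R^k_{ikj}): R_{θθ} = 1, R_{θφ} = 0, R_{φφ} = sin(θ)^2
Inverse metric: g^{θθ} = 1/a^2, g^{φφ} = 1/(a^2*sin(θ)^2)
R = g^{ij} R_{ij} = (1/a^2)(1) + (1/(a^2*sin(θ)^2))(sin(θ)^2) = 2/a^2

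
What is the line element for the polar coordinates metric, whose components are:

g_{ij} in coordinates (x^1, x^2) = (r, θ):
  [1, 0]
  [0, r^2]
ds^2 = g_{ij} dx^i dx^j; only the non-zero components contribute.
ds^2 = dr^2 + r^2 dθ^2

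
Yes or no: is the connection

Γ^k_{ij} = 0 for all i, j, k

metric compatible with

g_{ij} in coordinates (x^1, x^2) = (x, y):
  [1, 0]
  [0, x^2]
Using ∇_k g_{ij} = ∂_k g_{ij} - Γ^m_{ki} g_{mj} - Γ^m_{kj} g_{im}:
∇_x g_{yy} = (2*x) - (0) - (0) = 2*x ≠ 0
So the connection is not metric compatible (it is not the Levi-Civita connection).
No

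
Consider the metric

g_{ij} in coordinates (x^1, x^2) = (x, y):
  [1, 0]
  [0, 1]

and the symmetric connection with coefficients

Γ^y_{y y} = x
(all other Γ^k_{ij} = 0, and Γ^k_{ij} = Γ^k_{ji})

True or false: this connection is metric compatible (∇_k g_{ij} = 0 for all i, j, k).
Using ∇_k g_{ij} = ∂_k g_{ij} - Γ^m_{ki} g_{mj} - Γ^m_{kj} g_{im}:
∇_y g_{yy} = (0) - (x) - (x) = -2*x ≠ 0
So the connection is not metric compatible (it is not the Levi-Civita connection).
False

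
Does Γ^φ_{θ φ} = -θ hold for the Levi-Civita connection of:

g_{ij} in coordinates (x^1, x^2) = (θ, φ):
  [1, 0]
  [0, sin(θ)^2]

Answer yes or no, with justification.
Γ^φ_{θ φ} = (1/2) g^{φφ} (∂_θ g_{φφ} + ∂_φ g_{φθ} - ∂_φ g_{θφ}) = (1/2)(1/sin(θ)^2)((sin(2*θ)) + (0) - (0)) = 1/tan(θ)
This differs from the proposed value -θ.
No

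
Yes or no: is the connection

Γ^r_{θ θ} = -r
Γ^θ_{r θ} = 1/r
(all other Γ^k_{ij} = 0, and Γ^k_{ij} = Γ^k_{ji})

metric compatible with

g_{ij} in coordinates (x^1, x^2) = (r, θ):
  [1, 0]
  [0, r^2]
Using ∇_k g_{ij} = ∂_k g_{ij} - Γ^m_{ki} g_{mj} - Γ^m_{kj} g_{im}:
e.g. ∇_r g_{θθ} = (2*r) - (r) - (r) = 0
Every component ∇_k g_{ij} vanishes: the connection is metric compatible.
Yes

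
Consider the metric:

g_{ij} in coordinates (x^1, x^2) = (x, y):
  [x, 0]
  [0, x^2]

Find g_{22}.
With x^1 = x, x^2 = y, g_{22} = g_{yy} is the row-2, column-2 entry of the matrix.
g_{22} = x^2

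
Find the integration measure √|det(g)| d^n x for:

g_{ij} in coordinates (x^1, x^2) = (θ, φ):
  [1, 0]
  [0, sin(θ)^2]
det(g) = sin(θ)^2
√|det(g)| = sin(θ) (taking 0 < θ < π so that |sin(θ)| = sin(θ))
Volume element: dV = sin(θ) dθ dφ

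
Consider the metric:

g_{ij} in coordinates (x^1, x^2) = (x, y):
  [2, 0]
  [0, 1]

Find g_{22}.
With x^1 = x, x^2 = y, g_{22} = g_{yy} is the row-2, column-2 entry of the matrix.
g_{22} = 1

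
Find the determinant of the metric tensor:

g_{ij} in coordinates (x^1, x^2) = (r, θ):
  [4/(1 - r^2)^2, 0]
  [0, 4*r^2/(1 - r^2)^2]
For a 2×2 metric: det(g) = g_{11}·g_{22} - g_{12}·g_{21}
= (4/(1 - r^2)^2)·(4*r^2/(1 - r^2)^2) - (0)·(0)
= 16*r^2/(1 - r^2)^4 - 0
det(g) = 16*r^2/(1 - r^2)^4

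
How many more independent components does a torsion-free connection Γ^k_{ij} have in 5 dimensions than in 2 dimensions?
Independent components in n dimensions: n × n(n+1)/2 = n^2(n+1)/2.
5D: 5 × 15 = 75
2D: 2 × 3 = 6
Difference = 75 - 6 = 69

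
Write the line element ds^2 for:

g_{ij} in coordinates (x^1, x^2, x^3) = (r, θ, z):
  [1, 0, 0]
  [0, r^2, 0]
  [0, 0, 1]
ds^2 = g_{ij} dx^i dx^j; only the non-zero components contribute.
ds^2 = dr^2 + r^2 dθ^2 + dz^2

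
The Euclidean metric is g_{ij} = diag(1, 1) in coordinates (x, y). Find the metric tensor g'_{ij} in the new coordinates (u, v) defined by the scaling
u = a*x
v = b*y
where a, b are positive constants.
Invert the transformation: x = u/a, y = v/b
g'_{ij} = (∂x^k/∂x'^i)(∂x^l/∂x'^j) g_{kl}; with g_{kl} = δ_{kl} this is Σ_k (∂x^k/∂x'^i)(∂x^k/∂x'^j).
Jacobian: ∂x/∂u = 1/a, ∂x/∂v = 0, ∂y/∂u = 0, ∂y/∂v = 1/b
g'_{uu} = (1/a)(1/a) + (0)(0) = 1/a^2
g'_{uv} = (1/a)(0) + (0)(1/b) = 0
g'_{vv} = (0)(0) + (1/b)(1/b) = 1/b^2
g'_{ij} = diag(1/a^2, 1/b^2)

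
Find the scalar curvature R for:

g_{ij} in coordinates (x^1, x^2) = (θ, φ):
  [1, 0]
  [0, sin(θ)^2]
Non-zero Christoffel symbols (Γ^k_{ij} = Γ^k_{ji}):
Γ^θ_{φ φ} = -sin(2*θ)/2
Γ^φ_{θ φ} = 1/tan(θ)
Ricci tensor (R_{ij} = R^k_{ikj}): R_{θθ} = 1, R_{θφ} = 0, R_{φφ} = sin(θ)^2
Inverse metric: g^{θθ} = 1, g^{φφ} = 1/sin(θ)^2
R = g^{ij} R_{ij} = (1)(1) + (1/sin(θ)^2)(sin(θ)^2) = 2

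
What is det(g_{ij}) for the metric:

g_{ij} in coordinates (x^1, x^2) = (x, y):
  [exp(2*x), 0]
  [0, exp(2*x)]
For a 2×2 metric: det(g) = g_{11}·g_{22} - g_{12}·g_{21}
= (exp(2*x))·(exp(2*x)) - (0)·(0)
= exp(4*x) - 0
det(g) = exp(4*x)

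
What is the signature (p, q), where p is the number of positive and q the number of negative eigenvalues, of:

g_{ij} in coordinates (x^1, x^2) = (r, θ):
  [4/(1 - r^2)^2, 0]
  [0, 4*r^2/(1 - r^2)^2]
The metric is diagonal, so its eigenvalues are the diagonal entries: 4/(1 - r^2)^2, 4*r^2/(1 - r^2)^2 (at a generic point, where coordinate-dependent entries are positive).
2 positive, 0 negative.
(2, 0) - Riemannian (positive definite)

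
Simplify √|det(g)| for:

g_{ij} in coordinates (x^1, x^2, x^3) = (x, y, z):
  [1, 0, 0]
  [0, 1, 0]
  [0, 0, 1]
det(g) = 1
√|det(g)| = 1
Volume element: dV = 1 dx dy dz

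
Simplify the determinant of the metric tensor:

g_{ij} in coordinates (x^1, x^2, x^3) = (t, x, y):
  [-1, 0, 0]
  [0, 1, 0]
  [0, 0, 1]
Diagonal metric: det(g) = g_{11}·g_{22}·g_{33}
= (-1)·(1)·(1)
det(g) = -1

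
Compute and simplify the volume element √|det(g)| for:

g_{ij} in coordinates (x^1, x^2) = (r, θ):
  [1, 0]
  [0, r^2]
det(g) = r^2
√|det(g)| = r
Volume element: dV = r dr dθ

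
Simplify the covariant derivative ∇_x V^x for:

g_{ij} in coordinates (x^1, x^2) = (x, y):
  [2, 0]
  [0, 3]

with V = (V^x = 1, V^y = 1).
All Christoffel symbols are zero.
∇_x V^x = ∂_x V^x + Γ^x_{x j} V^j
  = (0) + (0)(1) + (0)(1)
  = 0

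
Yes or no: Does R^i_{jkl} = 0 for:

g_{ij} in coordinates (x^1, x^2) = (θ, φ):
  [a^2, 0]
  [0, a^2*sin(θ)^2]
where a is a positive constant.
Non-zero Christoffel symbols:
Γ^θ_{φ φ} = -sin(2*θ)/2
Γ^φ_{θ φ} = 1/tan(θ)
Ricci tensor: R_{θθ} = 1, R_{θφ} = 0, R_{φφ} = sin(θ)^2
The Ricci tensor is non-zero, so the Riemann tensor is non-zero: not flat.
No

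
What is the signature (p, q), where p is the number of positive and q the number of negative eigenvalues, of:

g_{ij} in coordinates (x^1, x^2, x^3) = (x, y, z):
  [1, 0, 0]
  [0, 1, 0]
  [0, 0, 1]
The metric is diagonal, so its eigenvalues are the diagonal entries: 1, 1, 1 (at a generic point, where coordinate-dependent entries are positive).
3 positive, 0 negative.
(3, 0) - Riemannian (positive definite)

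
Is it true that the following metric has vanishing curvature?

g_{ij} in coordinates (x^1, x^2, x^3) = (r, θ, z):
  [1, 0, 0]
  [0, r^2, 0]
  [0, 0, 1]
Non-zero Christoffel symbols:
Γ^r_{θ θ} = -r
Γ^θ_{r θ} = 1/r
Ricci tensor: R_{rr} = 0, R_{rθ} = 0, R_{rz} = 0, R_{θθ} = 0, R_{θz} = 0, R_{zz} = 0
All R_{ij} vanish; in 3 dimensions the Riemann tensor is fully determined by the Ricci tensor, so R^i_{jkl} = 0: the metric is flat (curvilinear coordinates on flat space).
Yes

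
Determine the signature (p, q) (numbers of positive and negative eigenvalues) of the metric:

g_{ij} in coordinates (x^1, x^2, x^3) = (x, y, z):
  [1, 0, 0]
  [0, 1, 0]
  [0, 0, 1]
The metric is diagonal, so its eigenvalues are the diagonal entries: 1, 1, 1 (at a generic point, where coordinate-dependent entries are positive).
3 positive, 0 negative.
(3, 0) - Riemannian (positive definite)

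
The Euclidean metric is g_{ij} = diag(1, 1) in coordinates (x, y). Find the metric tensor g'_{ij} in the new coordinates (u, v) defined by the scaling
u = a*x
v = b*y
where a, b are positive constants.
Invert the transformation: x = u/a, y = v/b
g'_{ij} = (∂x^k/∂x'^i)(∂x^l/∂x'^j) g_{kl}; with g_{kl} = δ_{kl} this is Σ_k (∂x^k/∂x'^i)(∂x^k/∂x'^j).
Jacobian: ∂x/∂u = 1/a, ∂x/∂v = 0, ∂y/∂u = 0, ∂y/∂v = 1/b
g'_{uu} = (1/a)(1/a) + (0)(0) = 1/a^2
g'_{uv} = (1/a)(0) + (0)(1/b) = 0
g'_{vv} = (0)(0) + (1/b)(1/b) = 1/b^2
g'_{ij} = diag(1/a^2, 1/b^2)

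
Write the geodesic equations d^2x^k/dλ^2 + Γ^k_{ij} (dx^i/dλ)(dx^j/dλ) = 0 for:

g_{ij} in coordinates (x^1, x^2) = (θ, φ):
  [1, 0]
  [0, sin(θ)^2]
Geodesic equation: d^2x^k/dλ^2 + Γ^k_{ij} (dx^i/dλ)(dx^j/dλ) = 0.
Non-zero Christoffel symbols:
Γ^θ_{φ φ} = -sin(2*θ)/2
Γ^φ_{θ φ} = 1/tan(θ)
Substituting (the symmetric pair Γ^k_{ij}, Γ^k_{ji} combines into a factor 2):
d^2θ/dλ^2 - (sin(2*θ)/2) (dφ/dλ)^2 = 0
d^2φ/dλ^2 + (2/tan(θ)) (dθ/dλ)(dφ/dλ) = 0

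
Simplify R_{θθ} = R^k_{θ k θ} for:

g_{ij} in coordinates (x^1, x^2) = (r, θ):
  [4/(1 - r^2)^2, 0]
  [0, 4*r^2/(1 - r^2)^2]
Non-zero Christoffel symbols (Γ^k_{ij} = Γ^k_{ji}):
Γ^r_{r r} = 2*r/(1 - r^2)
Γ^r_{θ θ} = (r^3 + r)/(r^2 - 1)
Γ^θ_{r θ} = (-r^2 - 1)/(r^3 - r)
R^r_{θ r θ} = ∂_r Γ^r_{θ θ} - ∂_θ Γ^r_{θ r} + Γ^r_{r m} Γ^m_{θ θ} - Γ^r_{θ m} Γ^m_{θ r}
  = ((r^4 - 4*r^2 - 1)/(r^2 - 1)^2) - (0) + (-2*r^2*(r^2 + 1)/(r^2 - 1)^2) - (-(r^2 + 1)^2/(r^2 - 1)^2) = -4*r^2/(r^2 - 1)^2
R^θ_{θ θ θ} = 0 (a repeated index in an antisymmetric pair)
R_{θθ} = R^r_{θ r θ} + R^θ_{θ θ θ} = (-4*r^2/(r^2 - 1)^2) + (0) = -4*r^2/(r^2 - 1)^2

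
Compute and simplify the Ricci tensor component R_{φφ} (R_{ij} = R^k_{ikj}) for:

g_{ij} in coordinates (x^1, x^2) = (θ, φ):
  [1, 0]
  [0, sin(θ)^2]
Non-zero Christoffel symbols (Γ^k_{ij} = Γ^k_{ji}):
Γ^θ_{φ φ} = -sin(2*θ)/2
Γ^φ_{θ φ} = 1/tan(θ)
R^θ_{φ θ φ} = ∂_θ Γ^θ_{φ φ} - ∂_φ Γ^θ_{φ θ} + Γ^θ_{θ m} Γ^m_{φ φ} - Γ^θ_{φ m} Γ^m_{φ θ}
  = (-cos(2*θ)) - (0) + (0) - (-cos(θ)^2) = sin(θ)^2
R^φ_{φ φ φ} = 0 (a repeated index in an antisymmetric pair)
R_{φφ} = R^θ_{φ θ φ} + R^φ_{φ φ φ} = (sin(θ)^2) + (0) = sin(θ)^2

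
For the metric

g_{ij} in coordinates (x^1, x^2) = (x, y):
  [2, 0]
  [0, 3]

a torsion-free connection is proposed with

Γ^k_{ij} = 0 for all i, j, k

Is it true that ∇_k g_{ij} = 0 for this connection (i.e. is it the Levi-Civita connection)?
Using ∇_k g_{ij} = ∂_k g_{ij} - Γ^m_{ki} g_{mj} - Γ^m_{kj} g_{im}:
e.g. ∇_y g_{yy} = (0) - (0) - (0) = 0
Every component ∇_k g_{ij} vanishes: the connection is metric compatible.
Yes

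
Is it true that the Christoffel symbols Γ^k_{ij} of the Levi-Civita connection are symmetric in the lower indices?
The Levi-Civita connection is torsion-free, which is exactly Γ^k_{ij} = Γ^k_{ji}.
Yes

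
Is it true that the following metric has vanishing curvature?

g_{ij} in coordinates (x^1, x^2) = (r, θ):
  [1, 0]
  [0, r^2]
Non-zero Christoffel symbols:
Γ^r_{θ θ} = -r
Γ^θ_{r θ} = 1/r
Ricci tensor: R_{rr} = 0, R_{rθ} = 0, R_{θθ} = 0
All R_{ij} vanish; in 2 dimensions the Riemann tensor is fully determined by the Ricci tensor, so R^i_{jkl} = 0: the metric is flat (curvilinear coordinates on flat space).
Yes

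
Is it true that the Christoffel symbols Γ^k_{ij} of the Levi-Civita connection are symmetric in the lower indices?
The Levi-Civita connection is torsion-free, which is exactly Γ^k_{ij} = Γ^k_{ji}.
Yes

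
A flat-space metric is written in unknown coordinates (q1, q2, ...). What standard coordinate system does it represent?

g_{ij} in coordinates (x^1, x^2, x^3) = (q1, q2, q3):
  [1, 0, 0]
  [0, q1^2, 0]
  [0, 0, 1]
The line element ds^2 = dq1^2 + q1^2 dq2^2 + dq3^2 is dr^2 + r^2 dθ^2 + dz^2 with q1 = r, q2 = θ, q3 = z.
cylindrical coordinates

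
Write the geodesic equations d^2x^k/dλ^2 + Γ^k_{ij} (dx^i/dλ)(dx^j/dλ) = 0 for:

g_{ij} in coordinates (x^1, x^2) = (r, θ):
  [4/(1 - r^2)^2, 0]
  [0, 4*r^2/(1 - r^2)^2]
Geodesic equation: d^2x^k/dλ^2 + Γ^k_{ij} (dx^i/dλ)(dx^j/dλ) = 0.
Non-zero Christoffel symbols:
Γ^r_{r r} = 2*r/(1 - r^2)
Γ^r_{θ θ} = (r^3 + r)/(r^2 - 1)
Γ^θ_{r θ} = (-r^2 - 1)/(r^3 - r)
Substituting (the symmetric pair Γ^k_{ij}, Γ^k_{ji} combines into a factor 2):
d^2r/dλ^2 + (2*r/(1 - r^2)) (dr/dλ)^2 + ((r^3 + r)/(r^2 - 1)) (dθ/dλ)^2 = 0
d^2θ/dλ^2 + ((-2*r^2 - 2)/(r^3 - r)) (dr/dλ)(dθ/dλ) = 0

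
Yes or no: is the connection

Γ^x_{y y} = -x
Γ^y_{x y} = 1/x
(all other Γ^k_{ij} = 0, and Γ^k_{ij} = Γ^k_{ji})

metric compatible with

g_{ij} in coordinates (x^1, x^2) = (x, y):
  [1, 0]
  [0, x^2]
Using ∇_k g_{ij} = ∂_k g_{ij} - Γ^m_{ki} g_{mj} - Γ^m_{kj} g_{im}:
e.g. ∇_x g_{yy} = (2*x) - (x) - (x) = 0
Every component ∇_k g_{ij} vanishes: the connection is metric compatible.
Yes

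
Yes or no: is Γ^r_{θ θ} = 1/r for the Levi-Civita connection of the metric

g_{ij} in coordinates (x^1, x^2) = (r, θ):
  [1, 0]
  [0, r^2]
Γ^r_{θ θ} = (1/2) g^{rr} (∂_θ g_{rθ} + ∂_θ g_{rθ} - ∂_r g_{θθ}) = (1/2)(1)((0) + (0) - (2*r)) = -r
This differs from the proposed value 1/r.
No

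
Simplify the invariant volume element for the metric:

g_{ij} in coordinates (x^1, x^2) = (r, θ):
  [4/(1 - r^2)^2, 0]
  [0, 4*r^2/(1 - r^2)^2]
det(g) = 16*r^2/(1 - r^2)^4
√|det(g)| = 4*r/(r^2 - 1)^2
Volume element: dV = 4*r/(r^2 - 1)^2 dr dθ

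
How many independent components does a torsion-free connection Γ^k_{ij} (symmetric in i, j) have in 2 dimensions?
Γ^k_{ij} has n choices for the upper index and n(n+1)/2 independent symmetric lower index pairs.
Total = 2 × 2×3/2 = 2 × 3 = 6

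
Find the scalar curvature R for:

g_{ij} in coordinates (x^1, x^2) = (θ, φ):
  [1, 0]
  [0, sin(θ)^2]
Non-zero Christoffel symbols (Γ^k_{ij} = Γ^k_{ji}):
Γ^θ_{φ φ} = -sin(2*θ)/2
Γ^φ_{θ φ} = 1/tan(θ)
Ricci tensor (R_{ij} = R^k_{ikj}): R_{θθ} = 1, R_{θφ} = 0, R_{φφ} = sin(θ)^2
Inverse metric: g^{θθ} = 1, g^{φφ} = 1/sin(θ)^2
R = g^{ij} R_{ij} = (1)(1) + (1/sin(θ)^2)(sin(θ)^2) = 2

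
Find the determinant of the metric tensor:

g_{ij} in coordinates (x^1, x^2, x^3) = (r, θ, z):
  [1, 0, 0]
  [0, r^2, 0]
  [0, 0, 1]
Diagonal metric: det(g) = g_{11}·g_{22}·g_{33}
= (1)·(r^2)·(1)
det(g) = r^2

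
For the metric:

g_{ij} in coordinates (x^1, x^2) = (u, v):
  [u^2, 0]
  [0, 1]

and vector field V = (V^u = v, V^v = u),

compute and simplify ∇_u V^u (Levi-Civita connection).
Non-zero Christoffel symbols:
Γ^u_{u u} = 1/u
∇_u V^u = ∂_u V^u + Γ^u_{u j} V^j
  = (0) + (1/u)(v) + (0)(u)
  = v/u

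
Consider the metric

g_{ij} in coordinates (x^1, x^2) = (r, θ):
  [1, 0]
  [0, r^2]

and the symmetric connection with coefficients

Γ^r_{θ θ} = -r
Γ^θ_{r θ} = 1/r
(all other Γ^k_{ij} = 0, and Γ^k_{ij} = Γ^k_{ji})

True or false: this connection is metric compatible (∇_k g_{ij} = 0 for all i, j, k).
Using ∇_k g_{ij} = ∂_k g_{ij} - Γ^m_{ki} g_{mj} - Γ^m_{kj} g_{im}:
e.g. ∇_r g_{θθ} = (2*r) - (r) - (r) = 0
Every component ∇_k g_{ij} vanishes: the connection is metric compatible.
True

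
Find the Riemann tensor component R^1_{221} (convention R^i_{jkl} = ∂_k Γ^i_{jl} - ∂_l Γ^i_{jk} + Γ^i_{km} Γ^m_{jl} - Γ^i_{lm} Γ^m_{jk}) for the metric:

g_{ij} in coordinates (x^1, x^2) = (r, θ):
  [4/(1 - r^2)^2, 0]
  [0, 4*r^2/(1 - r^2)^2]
Non-zero Christoffel symbols (Γ^k_{ij} = Γ^k_{ji}):
Γ^r_{r r} = 2*r/(1 - r^2)
Γ^r_{θ θ} = (r^3 + r)/(r^2 - 1)
Γ^θ_{r θ} = (-r^2 - 1)/(r^3 - r)
R^r_{θ θ r} = ∂_θ Γ^r_{θ r} - ∂_r Γ^r_{θ θ} + Γ^r_{θ m} Γ^m_{θ r} - Γ^r_{r m} Γ^m_{θ θ}
  = (0) - ((r^4 - 4*r^2 - 1)/(r^2 - 1)^2) + (-(r^2 + 1)^2/(r^2 - 1)^2) - (-2*r^2*(r^2 + 1)/(r^2 - 1)^2) = 4*r^2/(r^2 - 1)^2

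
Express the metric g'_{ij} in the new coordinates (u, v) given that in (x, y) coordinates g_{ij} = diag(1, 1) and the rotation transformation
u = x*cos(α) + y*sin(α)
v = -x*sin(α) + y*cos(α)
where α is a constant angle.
Invert the transformation: x = u*cos(α) - v*sin(α), y = u*sin(α) + v*cos(α)
g'_{ij} = (∂x^k/∂x'^i)(∂x^l/∂x'^j) g_{kl}; with g_{kl} = δ_{kl} this is Σ_k (∂x^k/∂x'^i)(∂x^k/∂x'^j).
Jacobian: ∂x/∂u = cos(α), ∂x/∂v = -sin(α), ∂y/∂u = sin(α), ∂y/∂v = cos(α)
g'_{uu} = (cos(α))(cos(α)) + (sin(α))(sin(α)) = 1
g'_{uv} = (cos(α))(-sin(α)) + (sin(α))(cos(α)) = 0
g'_{vv} = (-sin(α))(-sin(α)) + (cos(α))(cos(α)) = 1
g'_{ij} = diag(1, 1)
The Euclidean metric is invariant under rotations.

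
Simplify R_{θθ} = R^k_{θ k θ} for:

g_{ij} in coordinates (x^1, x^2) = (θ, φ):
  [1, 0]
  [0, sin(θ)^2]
Non-zero Christoffel symbols (Γ^k_{ij} = Γ^k_{ji}):
Γ^θ_{φ φ} = -sin(2*θ)/2
Γ^φ_{θ φ} = 1/tan(θ)
R^θ_{θ θ θ} = 0 (a repeated index in an antisymmetric pair)
R^φ_{θ φ θ} = ∂_φ Γ^φ_{θ θ} - ∂_θ Γ^φ_{θ φ} + Γ^φ_{φ m} Γ^m_{θ θ} - Γ^φ_{θ m} Γ^m_{θ φ}
  = (0) - (-1/sin(θ)^2) + (0) - (1/tan(θ)^2) = 1
R_{θθ} = R^θ_{θ θ θ} + R^φ_{θ φ θ} = (0) + (1) = 1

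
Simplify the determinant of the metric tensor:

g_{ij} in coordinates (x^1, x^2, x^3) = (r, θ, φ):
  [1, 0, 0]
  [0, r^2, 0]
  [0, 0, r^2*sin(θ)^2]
Diagonal metric: det(g) = g_{11}·g_{22}·g_{33}
= (1)·(r^2)·(r^2*sin(θ)^2)
det(g) = r^4*sin(θ)^2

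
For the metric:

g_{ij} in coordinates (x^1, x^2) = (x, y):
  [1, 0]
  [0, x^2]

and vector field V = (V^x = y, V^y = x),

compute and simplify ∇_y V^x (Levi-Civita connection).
Non-zero Christoffel symbols:
Γ^x_{y y} = -x
Γ^y_{x y} = 1/x
∇_y V^x = ∂_y V^x + Γ^x_{y j} V^j
  = (1) + (0)(y) + (-x)(x)
  = 1 - x^2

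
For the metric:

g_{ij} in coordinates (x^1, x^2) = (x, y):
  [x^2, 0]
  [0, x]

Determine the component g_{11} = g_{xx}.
With x^1 = x, x^2 = y, g_{11} = g_{xx} is the row-1, column-1 entry of the matrix.
g_{11} = x^2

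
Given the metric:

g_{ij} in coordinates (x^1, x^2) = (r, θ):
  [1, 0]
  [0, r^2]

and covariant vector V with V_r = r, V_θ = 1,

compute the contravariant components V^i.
Inverse metric (diagonal): g^{rr} = 1, g^{θθ} = 1/r^2
V^i = g^{ij} V_j:
V^r = (1)(r) + (0)(1) = r
V^θ = (0)(r) + (1/r^2)(1) = 1/r^2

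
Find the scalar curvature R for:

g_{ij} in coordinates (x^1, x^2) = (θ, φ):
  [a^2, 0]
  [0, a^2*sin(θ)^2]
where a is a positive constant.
Non-zero Christoffel symbols (Γ^k_{ij} = Γ^k_{ji}):
Γ^θ_{φ φ} = -sin(2*θ)/2
Γ^φ_{θ φ} = 1/tan(θ)
Ricci tensor (R_{ij} = R^k_{ikj}): R_{θθ} = 1, R_{θφ} = 0, R_{φφ} = sin(θ)^2
Inverse metric: g^{θθ} = 1/a^2, g^{φφ} = 1/(a^2*sin(θ)^2)
R = g^{ij} R_{ij} = (1/a^2)(1) + (1/(a^2*sin(θ)^2))(sin(θ)^2) = 2/a^2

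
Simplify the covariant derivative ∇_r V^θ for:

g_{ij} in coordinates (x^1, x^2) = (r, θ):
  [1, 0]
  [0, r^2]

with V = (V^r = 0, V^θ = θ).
Non-zero Christoffel symbols:
Γ^r_{θ θ} = -r
Γ^θ_{r θ} = 1/r
∇_r V^θ = ∂_r V^θ + Γ^θ_{r j} V^j
  = (0) + (0)(0) + (1/r)(θ)
  = θ/r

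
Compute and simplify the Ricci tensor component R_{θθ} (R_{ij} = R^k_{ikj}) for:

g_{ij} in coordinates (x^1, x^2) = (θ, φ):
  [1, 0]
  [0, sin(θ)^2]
Non-zero Christoffel symbols (Γ^k_{ij} = Γ^k_{ji}):
Γ^θ_{φ φ} = -sin(2*θ)/2
Γ^φ_{θ φ} = 1/tan(θ)
R^θ_{θ θ θ} = 0 (a repeated index in an antisymmetric pair)
R^φ_{θ φ θ} = ∂_φ Γ^φ_{θ θ} - ∂_θ Γ^φ_{θ φ} + Γ^φ_{φ m} Γ^m_{θ θ} - Γ^φ_{θ m} Γ^m_{θ φ}
  = (0) - (-1/sin(θ)^2) + (0) - (1/tan(θ)^2) = 1
R_{θθ} = R^θ_{θ θ θ} + R^φ_{θ φ θ} = (0) + (1) = 1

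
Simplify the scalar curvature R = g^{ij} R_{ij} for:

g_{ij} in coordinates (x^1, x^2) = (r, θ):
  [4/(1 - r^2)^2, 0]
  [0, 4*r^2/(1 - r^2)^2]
Non-zero Christoffel symbols (Γ^k_{ij} = Γ^k_{ji}):
Γ^r_{r r} = 2*r/(1 - r^2)
Γ^r_{θ θ} = (r^3 + r)/(r^2 - 1)
Γ^θ_{r θ} = (-r^2 - 1)/(r^3 - r)
Ricci tensor (R_{ij} = R^k_{ikj}): R_{rr} = -4/(r^2 - 1)^2, R_{rθ} = 0, R_{θθ} = -4*r^2/(r^2 - 1)^2
Inverse metric: g^{rr} = (1 - r^2)^2/4, g^{θθ} = (1 - r^2)^2/(4*r^2)
R = g^{ij} R_{ij} = ((1 - r^2)^2/4)(-4/(r^2 - 1)^2) + ((1 - r^2)^2/(4*r^2))(-4*r^2/(r^2 - 1)^2) = -2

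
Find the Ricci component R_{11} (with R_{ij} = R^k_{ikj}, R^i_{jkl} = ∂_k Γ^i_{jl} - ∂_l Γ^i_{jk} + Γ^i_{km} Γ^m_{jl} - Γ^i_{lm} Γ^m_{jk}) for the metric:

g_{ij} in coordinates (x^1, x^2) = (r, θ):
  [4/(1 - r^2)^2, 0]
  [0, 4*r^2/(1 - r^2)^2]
Non-zero Christoffel symbols (Γ^k_{ij} = Γ^k_{ji}):
Γ^r_{r r} = 2*r/(1 - r^2)
Γ^r_{θ θ} = (r^3 + r)/(r^2 - 1)
Γ^θ_{r θ} = (-r^2 - 1)/(r^3 - r)
R^r_{r r r} = 0 (a repeated index in an antisymmetric pair)
R^θ_{r θ r} = ∂_θ Γ^θ_{r r} - ∂_r Γ^θ_{r θ} + Γ^θ_{θ m} Γ^m_{r r} - Γ^θ_{r m} Γ^m_{r θ}
  = (0) - ((r^4 + 4*r^2 - 1)/(r^3 - r)^2) + (2*(r^2 + 1)/(r^2 - 1)^2) - ((r^2 + 1)^2/(r^3 - r)^2) = -4/(r^2 - 1)^2
R_{rr} = R^r_{r r r} + R^θ_{r θ r} = (0) + (-4/(r^2 - 1)^2) = -4/(r^2 - 1)^2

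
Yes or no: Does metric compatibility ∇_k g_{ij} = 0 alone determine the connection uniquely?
One also needs vanishing torsion; metric compatibility plus torsion-freeness singles out the Levi-Civita connection.
No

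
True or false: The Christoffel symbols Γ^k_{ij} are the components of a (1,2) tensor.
Under a change of coordinates Γ picks up an inhomogeneous term ∂²x/∂x'∂x'; e.g. Γ = 0 in Cartesian coordinates but Γ^r_{θθ} = -r in polar coordinates on the same flat plane.
False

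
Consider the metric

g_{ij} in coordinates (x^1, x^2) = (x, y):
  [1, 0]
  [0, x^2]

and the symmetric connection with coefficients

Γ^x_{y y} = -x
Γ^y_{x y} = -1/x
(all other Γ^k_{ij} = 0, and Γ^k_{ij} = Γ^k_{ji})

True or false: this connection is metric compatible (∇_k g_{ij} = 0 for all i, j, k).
Using ∇_k g_{ij} = ∂_k g_{ij} - Γ^m_{ki} g_{mj} - Γ^m_{kj} g_{im}:
∇_y g_{xy} = (0) - (-x) - (-x) = 2*x ≠ 0
So the connection is not metric compatible (it is not the Levi-Civita connection).
False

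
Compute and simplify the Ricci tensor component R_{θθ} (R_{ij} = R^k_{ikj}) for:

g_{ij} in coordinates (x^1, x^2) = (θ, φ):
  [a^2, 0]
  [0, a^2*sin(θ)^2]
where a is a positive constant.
Non-zero Christoffel symbols (Γ^k_{ij} = Γ^k_{ji}):
Γ^θ_{φ φ} = -sin(2*θ)/2
Γ^φ_{θ φ} = 1/tan(θ)
R^θ_{θ θ θ} = 0 (a repeated index in an antisymmetric pair)
R^φ_{θ φ θ} = ∂_φ Γ^φ_{θ θ} - ∂_θ Γ^φ_{θ φ} + Γ^φ_{φ m} Γ^m_{θ θ} - Γ^φ_{θ m} Γ^m_{θ φ}
  = (0) - (-1/sin(θ)^2) + (0) - (1/tan(θ)^2) = 1
R_{θθ} = R^θ_{θ θ θ} + R^φ_{θ φ θ} = (0) + (1) = 1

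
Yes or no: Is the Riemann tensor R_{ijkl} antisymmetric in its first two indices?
R_{ijkl} = -R_{jikl} (follows from metric compatibility).
Yes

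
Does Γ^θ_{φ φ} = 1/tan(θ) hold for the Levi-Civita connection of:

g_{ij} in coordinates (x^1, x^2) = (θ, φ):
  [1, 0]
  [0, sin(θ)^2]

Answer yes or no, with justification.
Γ^θ_{φ φ} = (1/2) g^{θθ} (∂_φ g_{θφ} + ∂_φ g_{θφ} - ∂_θ g_{φφ}) = (1/2)(1)((0) + (0) - (sin(2*θ))) = -sin(2*θ)/2
This differs from the proposed value 1/tan(θ).
No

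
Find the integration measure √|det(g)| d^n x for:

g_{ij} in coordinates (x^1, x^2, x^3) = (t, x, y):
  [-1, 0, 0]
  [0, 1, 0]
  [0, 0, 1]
det(g) = -1
√|det(g)| = 1
Volume element: dV = 1 dt dx dy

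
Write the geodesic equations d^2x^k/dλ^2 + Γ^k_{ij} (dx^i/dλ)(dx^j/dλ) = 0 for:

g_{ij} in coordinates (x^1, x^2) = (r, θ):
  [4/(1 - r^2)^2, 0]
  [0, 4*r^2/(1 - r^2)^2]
Geodesic equation: d^2x^k/dλ^2 + Γ^k_{ij} (dx^i/dλ)(dx^j/dλ) = 0.
Non-zero Christoffel symbols:
Γ^r_{r r} = 2*r/(1 - r^2)
Γ^r_{θ θ} = (r^3 + r)/(r^2 - 1)
Γ^θ_{r θ} = (-r^2 - 1)/(r^3 - r)
Substituting (the symmetric pair Γ^k_{ij}, Γ^k_{ji} combines into a factor 2):
d^2r/dλ^2 + (2*r/(1 - r^2)) (dr/dλ)^2 + ((r^3 + r)/(r^2 - 1)) (dθ/dλ)^2 = 0
d^2θ/dλ^2 + ((-2*r^2 - 2)/(r^3 - r)) (dr/dλ)(dθ/dλ) = 0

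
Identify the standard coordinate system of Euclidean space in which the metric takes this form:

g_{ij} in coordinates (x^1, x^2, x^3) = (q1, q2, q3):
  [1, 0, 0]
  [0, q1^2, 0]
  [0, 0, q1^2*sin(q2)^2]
The line element ds^2 = dq1^2 + q1^2 dq2^2 + q1^2 sin(q2)^2 dq3^2 is dr^2 + r^2 dθ^2 + r^2 sin(θ)^2 dφ^2 with q1 = r, q2 = θ, q3 = φ.
spherical coordinates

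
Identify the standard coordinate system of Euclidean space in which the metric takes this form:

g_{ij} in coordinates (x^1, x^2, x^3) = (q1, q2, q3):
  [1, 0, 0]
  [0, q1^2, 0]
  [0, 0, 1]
The line element ds^2 = dq1^2 + q1^2 dq2^2 + dq3^2 is dr^2 + r^2 dθ^2 + dz^2 with q1 = r, q2 = θ, q3 = z.
cylindrical coordinates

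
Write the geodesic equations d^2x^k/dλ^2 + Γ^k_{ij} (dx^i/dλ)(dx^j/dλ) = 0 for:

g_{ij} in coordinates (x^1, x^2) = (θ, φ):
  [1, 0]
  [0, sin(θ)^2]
Geodesic equation: d^2x^k/dλ^2 + Γ^k_{ij} (dx^i/dλ)(dx^j/dλ) = 0.
Non-zero Christoffel symbols:
Γ^θ_{φ φ} = -sin(2*θ)/2
Γ^φ_{θ φ} = 1/tan(θ)
Substituting (the symmetric pair Γ^k_{ij}, Γ^k_{ji} combines into a factor 2):
d^2θ/dλ^2 - (sin(2*θ)/2) (dφ/dλ)^2 = 0
d^2φ/dλ^2 + (2/tan(θ)) (dθ/dλ)(dφ/dλ) = 0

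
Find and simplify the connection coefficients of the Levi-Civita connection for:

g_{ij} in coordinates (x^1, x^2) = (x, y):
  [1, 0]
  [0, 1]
Using Γ^k_{ij} = (1/2) g^{km} (∂_i g_{mj} + ∂_j g_{mi} - ∂_m g_{ij}); the metric is diagonal, so only the m = k term contributes.
Every metric component is constant, so all ∂_m g_{ij} = 0 and every Christoffel symbol vanishes.
All Christoffel symbols are zero.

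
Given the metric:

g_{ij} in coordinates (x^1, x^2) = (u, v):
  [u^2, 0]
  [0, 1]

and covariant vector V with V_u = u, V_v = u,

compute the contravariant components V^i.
Inverse metric (diagonal): g^{uu} = 1/u^2, g^{vv} = 1
V^i = g^{ij} V_j:
V^u = (1/u^2)(u) + (0)(u) = 1/u
V^v = (0)(u) + (1)(u) = u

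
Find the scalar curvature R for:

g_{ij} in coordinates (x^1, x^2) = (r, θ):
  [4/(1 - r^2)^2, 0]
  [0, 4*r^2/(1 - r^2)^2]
Non-zero Christoffel symbols (Γ^k_{ij} = Γ^k_{ji}):
Γ^r_{r r} = 2*r/(1 - r^2)
Γ^r_{θ θ} = (r^3 + r)/(r^2 - 1)
Γ^θ_{r θ} = (-r^2 - 1)/(r^3 - r)
Ricci tensor (R_{ij} = R^k_{ikj}): R_{rr} = -4/(r^2 - 1)^2, R_{rθ} = 0, R_{θθ} = -4*r^2/(r^2 - 1)^2
Inverse metric: g^{rr} = (1 - r^2)^2/4, g^{θθ} = (1 - r^2)^2/(4*r^2)
R = g^{ij} R_{ij} = ((1 - r^2)^2/4)(-4/(r^2 - 1)^2) + ((1 - r^2)^2/(4*r^2))(-4*r^2/(r^2 - 1)^2) = -2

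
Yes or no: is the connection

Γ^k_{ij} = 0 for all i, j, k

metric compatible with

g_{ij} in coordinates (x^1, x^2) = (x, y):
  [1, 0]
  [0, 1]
Using ∇_k g_{ij} = ∂_k g_{ij} - Γ^m_{ki} g_{mj} - Γ^m_{kj} g_{im}:
e.g. ∇_x g_{yy} = (0) - (0) - (0) = 0
Every component ∇_k g_{ij} vanishes: the connection is metric compatible.
Yes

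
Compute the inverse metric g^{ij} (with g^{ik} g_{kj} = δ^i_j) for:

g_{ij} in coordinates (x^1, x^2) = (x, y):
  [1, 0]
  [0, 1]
The metric is diagonal, so g^{ij} is diagonal with entries 1/g_{ii}: diag(1, 1).
g^{ij}:
  [1, 0]
  [0, 1]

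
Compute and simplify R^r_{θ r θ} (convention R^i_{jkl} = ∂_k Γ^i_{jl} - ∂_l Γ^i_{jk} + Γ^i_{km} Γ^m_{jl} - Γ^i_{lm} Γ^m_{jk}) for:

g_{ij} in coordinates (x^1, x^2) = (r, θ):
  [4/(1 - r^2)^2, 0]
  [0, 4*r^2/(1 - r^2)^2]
Non-zero Christoffel symbols (Γ^k_{ij} = Γ^k_{ji}):
Γ^r_{r r} = 2*r/(1 - r^2)
Γ^r_{θ θ} = (r^3 + r)/(r^2 - 1)
Γ^θ_{r θ} = (-r^2 - 1)/(r^3 - r)
R^r_{θ r θ} = ∂_r Γ^r_{θ θ} - ∂_θ Γ^r_{θ r} + Γ^r_{r m} Γ^m_{θ θ} - Γ^r_{θ m} Γ^m_{θ r}
  = ((r^4 - 4*r^2 - 1)/(r^2 - 1)^2) - (0) + (-2*r^2*(r^2 + 1)/(r^2 - 1)^2) - (-(r^2 + 1)^2/(r^2 - 1)^2) = -4*r^2/(r^2 - 1)^2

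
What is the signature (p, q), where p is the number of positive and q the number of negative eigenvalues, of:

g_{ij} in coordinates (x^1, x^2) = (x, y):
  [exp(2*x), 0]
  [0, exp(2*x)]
The metric is diagonal, so its eigenvalues are the diagonal entries: exp(2*x), exp(2*x) (at a generic point, where coordinate-dependent entries are positive).
2 positive, 0 negative.
(2, 0) - Riemannian (positive definite)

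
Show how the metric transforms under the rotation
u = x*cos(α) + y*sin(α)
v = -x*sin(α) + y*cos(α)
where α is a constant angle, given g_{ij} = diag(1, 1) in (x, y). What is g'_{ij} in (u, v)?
Invert the transformation: x = u*cos(α) - v*sin(α), y = u*sin(α) + v*cos(α)
g'_{ij} = (∂x^k/∂x'^i)(∂x^l/∂x'^j) g_{kl}; with g_{kl} = δ_{kl} this is Σ_k (∂x^k/∂x'^i)(∂x^k/∂x'^j).
Jacobian: ∂x/∂u = cos(α), ∂x/∂v = -sin(α), ∂y/∂u = sin(α), ∂y/∂v = cos(α)
g'_{uu} = (cos(α))(cos(α)) + (sin(α))(sin(α)) = 1
g'_{uv} = (cos(α))(-sin(α)) + (sin(α))(cos(α)) = 0
g'_{vv} = (-sin(α))(-sin(α)) + (cos(α))(cos(α)) = 1
g'_{ij} = diag(1, 1)
The Euclidean metric is invariant under rotations.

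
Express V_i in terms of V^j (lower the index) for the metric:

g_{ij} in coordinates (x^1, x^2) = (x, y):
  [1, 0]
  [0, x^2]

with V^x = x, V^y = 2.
V_i = g_{ij} V^j:
V_x = (1)(x) + (0)(2) = x
V_y = (0)(x) + (x^2)(2) = 2*x^2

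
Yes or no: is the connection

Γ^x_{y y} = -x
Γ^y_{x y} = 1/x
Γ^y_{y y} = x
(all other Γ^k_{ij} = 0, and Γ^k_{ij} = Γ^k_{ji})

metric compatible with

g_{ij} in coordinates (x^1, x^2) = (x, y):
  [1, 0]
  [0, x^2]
Using ∇_k g_{ij} = ∂_k g_{ij} - Γ^m_{ki} g_{mj} - Γ^m_{kj} g_{im}:
∇_y g_{yy} = (0) - (x^3) - (x^3) = -2*x^3 ≠ 0
So the connection is not metric compatible (it is not the Levi-Civita connection).
No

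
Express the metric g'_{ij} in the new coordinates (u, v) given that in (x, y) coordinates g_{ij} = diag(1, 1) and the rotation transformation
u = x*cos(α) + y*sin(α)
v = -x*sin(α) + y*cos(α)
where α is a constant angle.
Invert the transformation: x = u*cos(α) - v*sin(α), y = u*sin(α) + v*cos(α)
g'_{ij} = (∂x^k/∂x'^i)(∂x^l/∂x'^j) g_{kl}; with g_{kl} = δ_{kl} this is Σ_k (∂x^k/∂x'^i)(∂x^k/∂x'^j).
Jacobian: ∂x/∂u = cos(α), ∂x/∂v = -sin(α), ∂y/∂u = sin(α), ∂y/∂v = cos(α)
g'_{uu} = (cos(α))(cos(α)) + (sin(α))(sin(α)) = 1
g'_{uv} = (cos(α))(-sin(α)) + (sin(α))(cos(α)) = 0
g'_{vv} = (-sin(α))(-sin(α)) + (cos(α))(cos(α)) = 1
g'_{ij} = diag(1, 1)
The Euclidean metric is invariant under rotations.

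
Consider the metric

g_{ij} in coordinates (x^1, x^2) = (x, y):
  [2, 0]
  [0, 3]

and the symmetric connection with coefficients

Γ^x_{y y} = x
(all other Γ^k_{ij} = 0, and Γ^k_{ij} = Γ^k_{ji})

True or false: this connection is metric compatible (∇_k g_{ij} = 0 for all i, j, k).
Using ∇_k g_{ij} = ∂_k g_{ij} - Γ^m_{ki} g_{mj} - Γ^m_{kj} g_{im}:
∇_y g_{xy} = (0) - (0) - (2*x) = -2*x ≠ 0
So the connection is not metric compatible (it is not the Levi-Civita connection).
False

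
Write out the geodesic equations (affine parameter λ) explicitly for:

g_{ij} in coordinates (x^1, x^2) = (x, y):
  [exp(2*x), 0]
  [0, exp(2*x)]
Geodesic equation: d^2x^k/dλ^2 + Γ^k_{ij} (dx^i/dλ)(dx^j/dλ) = 0.
Non-zero Christoffel symbols:
Γ^x_{x x} = 1
Γ^x_{y y} = -1
Γ^y_{x y} = 1
Substituting (the symmetric pair Γ^k_{ij}, Γ^k_{ji} combines into a factor 2):
d^2x/dλ^2 + (dx/dλ)^2 - (dy/dλ)^2 = 0
d^2y/dλ^2 + 2 (dx/dλ)(dy/dλ) = 0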